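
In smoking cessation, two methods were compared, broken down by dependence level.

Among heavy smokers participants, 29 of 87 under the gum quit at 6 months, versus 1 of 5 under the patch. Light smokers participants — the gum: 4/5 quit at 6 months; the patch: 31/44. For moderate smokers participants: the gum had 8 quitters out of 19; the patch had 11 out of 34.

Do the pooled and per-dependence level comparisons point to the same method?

No

Heavy smokers: the gum 29/87 = 33.3%, the patch 1/5 = 20.0% → the gum
Light smokers: the gum 4/5 = 80.0%, the patch 31/44 = 70.5% → the gum
Moderate smokers: the gum 8/19 = 42.1%, the patch 11/34 = 32.4% → the gum
Overall: the gum 41/111 = 36.9%, the patch 43/83 = 51.8% → the patch
The gum wins each dependence group but the patch wins overall — the comparison reverses. The gum's participants skew toward heavy smokers, which has a lower base rate.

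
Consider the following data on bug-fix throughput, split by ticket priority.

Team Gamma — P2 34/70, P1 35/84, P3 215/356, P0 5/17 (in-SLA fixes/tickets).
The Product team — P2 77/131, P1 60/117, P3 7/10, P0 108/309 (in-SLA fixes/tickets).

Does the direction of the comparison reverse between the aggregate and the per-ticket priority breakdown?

P2: Team Gamma 34/70 = 48.6%, the Product team 77/131 = 58.8% → the Product team
P1: Team Gamma 35/84 = 41.7%, the Product team 60/117 = 51.3% → the Product team
P3: Team Gamma 215/356 = 60.4%, the Product team 7/10 = 70.0% → the Product team
P0: Team Gamma 5/17 = 29.4%, the Product team 108/309 = 35.0% → the Product team
Overall: Team Gamma 289/527 = 54.8%, the Product team 252/567 = 44.4% → Team Gamma
The Product team wins each ticket group but Team Gamma wins overall — the comparison reverses. The Product team's tickets skew toward P0, which has a lower base rate.

Yes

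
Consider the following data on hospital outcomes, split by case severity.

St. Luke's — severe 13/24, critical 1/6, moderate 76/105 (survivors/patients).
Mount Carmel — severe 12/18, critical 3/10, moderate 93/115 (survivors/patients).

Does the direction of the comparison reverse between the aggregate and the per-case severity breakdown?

Severe: St. Luke's 13/24 = 54.2%, Mount Carmel 12/18 = 66.7% → Mount Carmel
Critical: St. Luke's 1/6 = 16.7%, Mount Carmel 3/10 = 30.0% → Mount Carmel
Moderate: St. Luke's 76/105 = 72.4%, Mount Carmel 93/115 = 80.9% → Mount Carmel
Overall: St. Luke's 90/135 = 66.7%, Mount Carmel 108/143 = 75.5% → Mount Carmel
Mount Carmel wins overall and in every case group — no reversal.

No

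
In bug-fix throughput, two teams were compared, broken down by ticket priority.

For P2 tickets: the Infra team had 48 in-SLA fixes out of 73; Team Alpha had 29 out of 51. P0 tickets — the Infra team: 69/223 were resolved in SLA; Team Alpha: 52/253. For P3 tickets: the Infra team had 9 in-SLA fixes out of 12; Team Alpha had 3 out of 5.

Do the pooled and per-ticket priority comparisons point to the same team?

Yes

P2: the Infra team 48/73 = 65.8%, Team Alpha 29/51 = 56.9% → the Infra team
P0: the Infra team 69/223 = 30.9%, Team Alpha 52/253 = 20.6% → the Infra team
P3: the Infra team 9/12 = 75.0%, Team Alpha 3/5 = 60.0% → the Infra team
Overall: the Infra team 126/308 = 40.9%, Team Alpha 84/309 = 27.2% → the Infra team
The Infra team wins overall and in every ticket group — no reversal.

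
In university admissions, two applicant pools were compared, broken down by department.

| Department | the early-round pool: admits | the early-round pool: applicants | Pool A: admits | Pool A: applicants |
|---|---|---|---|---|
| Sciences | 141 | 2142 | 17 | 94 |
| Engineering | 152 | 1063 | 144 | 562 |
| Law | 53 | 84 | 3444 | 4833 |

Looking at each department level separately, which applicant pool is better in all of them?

Pool A

Sciences: the early-round pool 141/2142 = 6.6%, Pool A 17/94 = 18.1% → Pool A
Engineering: the early-round pool 152/1063 = 14.3%, Pool A 144/562 = 25.6% → Pool A
Law: the early-round pool 53/84 = 63.1%, Pool A 3444/4833 = 71.3% → Pool A
Pool A has the higher rate in all 3 groups.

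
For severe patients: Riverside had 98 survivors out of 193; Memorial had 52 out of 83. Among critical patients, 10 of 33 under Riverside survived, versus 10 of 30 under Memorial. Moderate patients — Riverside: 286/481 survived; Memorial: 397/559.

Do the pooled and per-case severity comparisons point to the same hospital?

Severe: Riverside 98/193 = 50.8%, Memorial 52/83 = 62.7% → Memorial
Critical: Riverside 10/33 = 30.3%, Memorial 10/30 = 33.3% → Memorial
Moderate: Riverside 286/481 = 59.5%, Memorial 397/559 = 71.0% → Memorial
Overall: Riverside 394/707 = 55.7%, Memorial 459/672 = 68.3% → Memorial
Memorial wins overall and in every case group — no reversal.

Yes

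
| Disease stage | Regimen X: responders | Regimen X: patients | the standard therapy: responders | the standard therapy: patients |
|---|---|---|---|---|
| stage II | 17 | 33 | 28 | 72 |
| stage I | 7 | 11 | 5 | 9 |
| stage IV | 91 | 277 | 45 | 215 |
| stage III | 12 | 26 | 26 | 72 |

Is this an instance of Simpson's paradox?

Stage II: Regimen X 17/33 = 51.5%, the standard therapy 28/72 = 38.9% → Regimen X
Stage I: Regimen X 7/11 = 63.6%, the standard therapy 5/9 = 55.6% → Regimen X
Stage IV: Regimen X 91/277 = 32.9%, the standard therapy 45/215 = 20.9% → Regimen X
Stage III: Regimen X 12/26 = 46.2%, the standard therapy 26/72 = 36.1% → Regimen X
Overall: Regimen X 127/347 = 36.6%, the standard therapy 104/368 = 28.3% → Regimen X
Regimen X wins overall and in every disease group — no reversal.

No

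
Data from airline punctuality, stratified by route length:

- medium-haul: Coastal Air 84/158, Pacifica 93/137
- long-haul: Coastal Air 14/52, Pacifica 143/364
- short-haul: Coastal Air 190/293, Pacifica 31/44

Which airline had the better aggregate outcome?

Medium-haul: Coastal Air 84/158 = 53.2%, Pacifica 93/137 = 67.9% → Pacifica
Long-haul: Coastal Air 14/52 = 26.9%, Pacifica 143/364 = 39.3% → Pacifica
Short-haul: Coastal Air 190/293 = 64.8%, Pacifica 31/44 = 70.5% → Pacifica
Overall: Coastal Air 288/503 = 57.3%, Pacifica 267/545 = 49.0% → Coastal Air
(Pacifica wins every route group but Coastal Air wins overall — Pacifica's flights skew toward the low-rate long-haul group.)

Coastal Air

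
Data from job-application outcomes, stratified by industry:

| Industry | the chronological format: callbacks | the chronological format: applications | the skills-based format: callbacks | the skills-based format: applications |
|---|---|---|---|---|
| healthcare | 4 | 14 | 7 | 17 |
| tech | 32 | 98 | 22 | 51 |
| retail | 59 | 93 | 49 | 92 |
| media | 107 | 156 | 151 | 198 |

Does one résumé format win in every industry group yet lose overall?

Healthcare: the chronological format 4/14 = 28.6%, the skills-based format 7/17 = 41.2% → the skills-based format
Tech: the chronological format 32/98 = 32.7%, the skills-based format 22/51 = 43.1% → the skills-based format
Retail: the chronological format 59/93 = 63.4%, the skills-based format 49/92 = 53.3% → the chronological format
Media: the chronological format 107/156 = 68.6%, the skills-based format 151/198 = 76.3% → the skills-based format
Overall: the chronological format 202/361 = 56.0%, the skills-based format 229/358 = 64.0% → the skills-based format
Neither sweeps: the chronological format wins 1 of 4 groups, the skills-based format wins 3. The skills-based format wins overall but not every group — no Simpson reversal.

No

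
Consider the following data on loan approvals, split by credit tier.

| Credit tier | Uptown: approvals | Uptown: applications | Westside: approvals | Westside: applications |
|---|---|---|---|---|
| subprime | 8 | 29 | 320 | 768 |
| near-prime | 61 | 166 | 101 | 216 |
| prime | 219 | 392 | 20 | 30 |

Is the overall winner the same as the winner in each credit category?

No

Subprime: Uptown 8/29 = 27.6%, Westside 320/768 = 41.7% → Westside
Near-prime: Uptown 61/166 = 36.7%, Westside 101/216 = 46.8% → Westside
Prime: Uptown 219/392 = 55.9%, Westside 20/30 = 66.7% → Westside
Overall: Uptown 288/587 = 49.1%, Westside 441/1014 = 43.5% → Uptown
Westside wins each credit group but Uptown wins overall — the comparison reverses. Westside's applications skew toward subprime, which has a lower base rate.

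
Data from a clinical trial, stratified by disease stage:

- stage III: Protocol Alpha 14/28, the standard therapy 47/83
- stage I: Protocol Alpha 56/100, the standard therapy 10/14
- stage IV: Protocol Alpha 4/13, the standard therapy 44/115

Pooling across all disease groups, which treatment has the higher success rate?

Protocol Alpha

Stage III: Protocol Alpha 14/28 = 50.0%, the standard therapy 47/83 = 56.6% → the standard therapy
Stage I: Protocol Alpha 56/100 = 56.0%, the standard therapy 10/14 = 71.4% → the standard therapy
Stage IV: Protocol Alpha 4/13 = 30.8%, the standard therapy 44/115 = 38.3% → the standard therapy
Overall: Protocol Alpha 74/141 = 52.5%, the standard therapy 101/212 = 47.6% → Protocol Alpha
(The standard therapy wins every disease group but Protocol Alpha wins overall — the standard therapy's patients skew toward the low-rate stage IV group.)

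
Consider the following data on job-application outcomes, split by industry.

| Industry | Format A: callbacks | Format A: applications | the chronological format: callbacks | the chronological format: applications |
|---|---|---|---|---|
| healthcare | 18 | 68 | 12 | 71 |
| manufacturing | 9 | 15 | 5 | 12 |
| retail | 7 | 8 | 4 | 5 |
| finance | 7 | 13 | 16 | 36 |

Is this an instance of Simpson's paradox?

No

Healthcare: Format A 18/68 = 26.5%, the chronological format 12/71 = 16.9% → Format A
Manufacturing: Format A 9/15 = 60.0%, the chronological format 5/12 = 41.7% → Format A
Retail: Format A 7/8 = 87.5%, the chronological format 4/5 = 80.0% → Format A
Finance: Format A 7/13 = 53.8%, the chronological format 16/36 = 44.4% → Format A
Overall: Format A 41/104 = 39.4%, the chronological format 37/124 = 29.8% → Format A
Format A wins overall and in every industry group — no reversal.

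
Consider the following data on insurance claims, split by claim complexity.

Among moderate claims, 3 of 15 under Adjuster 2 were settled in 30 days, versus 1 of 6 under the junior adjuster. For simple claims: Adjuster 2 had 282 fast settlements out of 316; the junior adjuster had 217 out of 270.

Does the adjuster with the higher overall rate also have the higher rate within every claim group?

Moderate: Adjuster 2 3/15 = 20.0%, the junior adjuster 1/6 = 16.7% → Adjuster 2
Simple: Adjuster 2 282/316 = 89.2%, the junior adjuster 217/270 = 80.4% → Adjuster 2
Overall: Adjuster 2 285/331 = 86.1%, the junior adjuster 218/276 = 79.0% → Adjuster 2
Adjuster 2 wins overall and in every claim group — no reversal.

Yes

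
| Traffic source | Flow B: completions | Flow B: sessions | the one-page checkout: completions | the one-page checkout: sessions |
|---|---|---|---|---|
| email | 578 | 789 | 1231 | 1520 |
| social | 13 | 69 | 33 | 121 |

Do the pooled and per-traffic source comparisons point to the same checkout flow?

Yes

Email: Flow B 578/789 = 73.3%, the one-page checkout 1231/1520 = 81.0% → the one-page checkout
Social: Flow B 13/69 = 18.8%, the one-page checkout 33/121 = 27.3% → the one-page checkout
Overall: Flow B 591/858 = 68.9%, the one-page checkout 1264/1641 = 77.0% → the one-page checkout
The one-page checkout wins overall and in every traffic group — no reversal.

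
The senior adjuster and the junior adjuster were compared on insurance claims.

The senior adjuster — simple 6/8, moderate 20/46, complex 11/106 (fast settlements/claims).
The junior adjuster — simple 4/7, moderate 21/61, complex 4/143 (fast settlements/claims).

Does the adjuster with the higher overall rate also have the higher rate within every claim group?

Simple: the senior adjuster 6/8 = 75.0%, the junior adjuster 4/7 = 57.1% → the senior adjuster
Moderate: the senior adjuster 20/46 = 43.5%, the junior adjuster 21/61 = 34.4% → the senior adjuster
Complex: the senior adjuster 11/106 = 10.4%, the junior adjuster 4/143 = 2.8% → the senior adjuster
Overall: the senior adjuster 37/160 = 23.1%, the junior adjuster 29/211 = 13.7% → the senior adjuster
The senior adjuster wins overall and in every claim group — no reversal.

Yes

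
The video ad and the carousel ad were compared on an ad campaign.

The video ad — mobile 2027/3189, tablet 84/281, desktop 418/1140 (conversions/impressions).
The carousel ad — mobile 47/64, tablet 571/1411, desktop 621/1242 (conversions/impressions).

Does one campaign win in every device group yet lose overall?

Yes

Mobile: the video ad 2027/3189 = 63.6%, the carousel ad 47/64 = 73.4% → the carousel ad
Tablet: the video ad 84/281 = 29.9%, the carousel ad 571/1411 = 40.5% → the carousel ad
Desktop: the video ad 418/1140 = 36.7%, the carousel ad 621/1242 = 50.0% → the carousel ad
Overall: the video ad 2529/4610 = 54.9%, the carousel ad 1239/2717 = 45.6% → the video ad
The carousel ad wins each device group but the video ad wins overall — the comparison reverses. The carousel ad's impressions skew toward tablet, which has a lower base rate.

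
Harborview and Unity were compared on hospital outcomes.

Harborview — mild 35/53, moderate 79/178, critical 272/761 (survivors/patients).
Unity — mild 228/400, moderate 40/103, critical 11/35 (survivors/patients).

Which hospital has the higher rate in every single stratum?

Harborview

Mild: Harborview 35/53 = 66.0%, Unity 228/400 = 57.0% → Harborview
Moderate: Harborview 79/178 = 44.4%, Unity 40/103 = 38.8% → Harborview
Critical: Harborview 272/761 = 35.7%, Unity 11/35 = 31.4% → Harborview
Harborview has the higher rate in all 3 groups.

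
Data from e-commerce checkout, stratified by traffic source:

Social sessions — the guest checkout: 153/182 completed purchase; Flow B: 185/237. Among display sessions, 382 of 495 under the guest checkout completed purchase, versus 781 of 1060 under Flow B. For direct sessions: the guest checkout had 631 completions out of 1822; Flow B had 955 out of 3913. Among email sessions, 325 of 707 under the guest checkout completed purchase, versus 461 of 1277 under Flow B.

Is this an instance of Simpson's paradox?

Social: the guest checkout 153/182 = 84.1%, Flow B 185/237 = 78.1% → the guest checkout
Display: the guest checkout 382/495 = 77.2%, Flow B 781/1060 = 73.7% → the guest checkout
Direct: the guest checkout 631/1822 = 34.6%, Flow B 955/3913 = 24.4% → the guest checkout
Email: the guest checkout 325/707 = 46.0%, Flow B 461/1277 = 36.1% → the guest checkout
Overall: the guest checkout 1491/3206 = 46.5%, Flow B 2382/6487 = 36.7% → the guest checkout
The guest checkout wins overall and in every traffic group — no reversal.

No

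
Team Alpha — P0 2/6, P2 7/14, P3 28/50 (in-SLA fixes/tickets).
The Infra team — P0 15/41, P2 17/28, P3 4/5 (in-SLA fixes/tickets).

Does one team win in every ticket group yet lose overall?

Yes

P0: Team Alpha 2/6 = 33.3%, the Infra team 15/41 = 36.6% → the Infra team
P2: Team Alpha 7/14 = 50.0%, the Infra team 17/28 = 60.7% → the Infra team
P3: Team Alpha 28/50 = 56.0%, the Infra team 4/5 = 80.0% → the Infra team
Overall: Team Alpha 37/70 = 52.9%, the Infra team 36/74 = 48.6% → Team Alpha
The Infra team wins each ticket group but Team Alpha wins overall — the comparison reverses. The Infra team's tickets skew toward P0, which has a lower base rate.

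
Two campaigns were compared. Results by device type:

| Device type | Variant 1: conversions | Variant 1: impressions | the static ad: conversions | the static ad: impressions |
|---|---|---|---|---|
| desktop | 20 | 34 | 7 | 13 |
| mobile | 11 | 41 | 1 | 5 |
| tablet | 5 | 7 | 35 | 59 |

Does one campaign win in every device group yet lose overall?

Desktop: Variant 1 20/34 = 58.8%, the static ad 7/13 = 53.8% → Variant 1
Mobile: Variant 1 11/41 = 26.8%, the static ad 1/5 = 20.0% → Variant 1
Tablet: Variant 1 5/7 = 71.4%, the static ad 35/59 = 59.3% → Variant 1
Overall: Variant 1 36/82 = 43.9%, the static ad 43/77 = 55.8% → the static ad
Variant 1 wins each device group but the static ad wins overall — the comparison reverses. Variant 1's impressions skew toward mobile, which has a lower base rate.

Yes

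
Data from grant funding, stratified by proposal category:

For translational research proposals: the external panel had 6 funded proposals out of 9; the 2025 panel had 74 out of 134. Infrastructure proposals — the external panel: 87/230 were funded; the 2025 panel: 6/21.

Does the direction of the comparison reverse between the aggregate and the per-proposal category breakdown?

Translational research: the external panel 6/9 = 66.7%, the 2025 panel 74/134 = 55.2% → the external panel
Infrastructure: the external panel 87/230 = 37.8%, the 2025 panel 6/21 = 28.6% → the external panel
Overall: the external panel 93/239 = 38.9%, the 2025 panel 80/155 = 51.6% → the 2025 panel
The external panel wins each proposal group but the 2025 panel wins overall — the comparison reverses. The external panel's proposals skew toward infrastructure, which has a lower base rate.

Yes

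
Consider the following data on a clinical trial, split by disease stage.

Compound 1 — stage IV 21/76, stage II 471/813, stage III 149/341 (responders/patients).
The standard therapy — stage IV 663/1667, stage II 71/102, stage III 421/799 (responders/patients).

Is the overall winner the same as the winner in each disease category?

Stage IV: Compound 1 21/76 = 27.6%, the standard therapy 663/1667 = 39.8% → the standard therapy
Stage II: Compound 1 471/813 = 57.9%, the standard therapy 71/102 = 69.6% → the standard therapy
Stage III: Compound 1 149/341 = 43.7%, the standard therapy 421/799 = 52.7% → the standard therapy
Overall: Compound 1 641/1230 = 52.1%, the standard therapy 1155/2568 = 45.0% → Compound 1
The standard therapy wins each disease group but Compound 1 wins overall — the comparison reverses. The standard therapy's patients skew toward stage IV, which has a lower base rate.

No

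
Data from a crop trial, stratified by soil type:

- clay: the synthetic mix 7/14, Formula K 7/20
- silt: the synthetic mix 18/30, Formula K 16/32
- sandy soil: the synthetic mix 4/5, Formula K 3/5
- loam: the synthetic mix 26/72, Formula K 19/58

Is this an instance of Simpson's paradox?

No

Clay: the synthetic mix 7/14 = 50.0%, Formula K 7/20 = 35.0% → the synthetic mix
Silt: the synthetic mix 18/30 = 60.0%, Formula K 16/32 = 50.0% → the synthetic mix
Sandy soil: the synthetic mix 4/5 = 80.0%, Formula K 3/5 = 60.0% → the synthetic mix
Loam: the synthetic mix 26/72 = 36.1%, Formula K 19/58 = 32.8% → the synthetic mix
Overall: the synthetic mix 55/121 = 45.5%, Formula K 45/115 = 39.1% → the synthetic mix
The synthetic mix wins overall and in every soil group — no reversal.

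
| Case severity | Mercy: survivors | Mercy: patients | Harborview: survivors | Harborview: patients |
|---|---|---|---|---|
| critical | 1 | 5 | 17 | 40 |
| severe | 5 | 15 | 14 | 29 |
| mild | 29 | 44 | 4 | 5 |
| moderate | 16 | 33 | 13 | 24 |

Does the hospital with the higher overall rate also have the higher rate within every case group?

Critical: Mercy 1/5 = 20.0%, Harborview 17/40 = 42.5% → Harborview
Severe: Mercy 5/15 = 33.3%, Harborview 14/29 = 48.3% → Harborview
Mild: Mercy 29/44 = 65.9%, Harborview 4/5 = 80.0% → Harborview
Moderate: Mercy 16/33 = 48.5%, Harborview 13/24 = 54.2% → Harborview
Overall: Mercy 51/97 = 52.6%, Harborview 48/98 = 49.0% → Mercy
Harborview wins each case group but Mercy wins overall — the comparison reverses. Harborview's patients skew toward critical, which has a lower base rate.

No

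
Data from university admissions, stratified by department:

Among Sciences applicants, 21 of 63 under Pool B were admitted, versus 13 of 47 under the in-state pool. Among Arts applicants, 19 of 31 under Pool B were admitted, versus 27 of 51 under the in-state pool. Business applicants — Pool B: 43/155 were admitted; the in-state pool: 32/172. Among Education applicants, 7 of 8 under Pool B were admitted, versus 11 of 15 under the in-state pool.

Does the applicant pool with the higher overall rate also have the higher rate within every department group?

Yes

Sciences: Pool B 21/63 = 33.3%, the in-state pool 13/47 = 27.7% → Pool B
Arts: Pool B 19/31 = 61.3%, the in-state pool 27/51 = 52.9% → Pool B
Business: Pool B 43/155 = 27.7%, the in-state pool 32/172 = 18.6% → Pool B
Education: Pool B 7/8 = 87.5%, the in-state pool 11/15 = 73.3% → Pool B
Overall: Pool B 90/257 = 35.0%, the in-state pool 83/285 = 29.1% → Pool B
Pool B wins overall and in every department group — no reversal.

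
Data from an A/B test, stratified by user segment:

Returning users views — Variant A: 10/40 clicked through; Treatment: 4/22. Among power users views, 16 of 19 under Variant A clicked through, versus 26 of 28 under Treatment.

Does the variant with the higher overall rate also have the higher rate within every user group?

Returning users: Variant A 10/40 = 25.0%, Treatment 4/22 = 18.2% → Variant A
Power users: Variant A 16/19 = 84.2%, Treatment 26/28 = 92.9% → Treatment
Overall: Variant A 26/59 = 44.1%, Treatment 30/50 = 60.0% → Treatment
Neither sweeps: Variant A wins 1 of 2 groups, Treatment wins 1. Treatment wins overall but not every group — no Simpson reversal.

No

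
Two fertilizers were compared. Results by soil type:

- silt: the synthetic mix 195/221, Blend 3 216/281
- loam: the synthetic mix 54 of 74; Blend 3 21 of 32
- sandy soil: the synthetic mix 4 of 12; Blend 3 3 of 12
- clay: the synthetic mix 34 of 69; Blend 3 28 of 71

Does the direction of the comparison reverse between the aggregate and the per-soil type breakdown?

Silt: the synthetic mix 195/221 = 88.2%, Blend 3 216/281 = 76.9% → the synthetic mix
Loam: the synthetic mix 54/74 = 73.0%, Blend 3 21/32 = 65.6% → the synthetic mix
Sandy soil: the synthetic mix 4/12 = 33.3%, Blend 3 3/12 = 25.0% → the synthetic mix
Clay: the synthetic mix 34/69 = 49.3%, Blend 3 28/71 = 39.4% → the synthetic mix
Overall: the synthetic mix 287/376 = 76.3%, Blend 3 268/396 = 67.7% → the synthetic mix
The synthetic mix wins overall and in every soil group — no reversal.

No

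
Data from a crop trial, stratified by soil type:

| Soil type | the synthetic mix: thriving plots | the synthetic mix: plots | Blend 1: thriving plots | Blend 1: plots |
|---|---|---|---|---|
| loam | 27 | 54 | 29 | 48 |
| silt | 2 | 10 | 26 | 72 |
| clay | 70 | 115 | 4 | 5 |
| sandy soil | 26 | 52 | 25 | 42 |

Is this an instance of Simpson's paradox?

Yes

Loam: the synthetic mix 27/54 = 50.0%, Blend 1 29/48 = 60.4% → Blend 1
Silt: the synthetic mix 2/10 = 20.0%, Blend 1 26/72 = 36.1% → Blend 1
Clay: the synthetic mix 70/115 = 60.9%, Blend 1 4/5 = 80.0% → Blend 1
Sandy soil: the synthetic mix 26/52 = 50.0%, Blend 1 25/42 = 59.5% → Blend 1
Overall: the synthetic mix 125/231 = 54.1%, Blend 1 84/167 = 50.3% → the synthetic mix
Blend 1 wins each soil group but the synthetic mix wins overall — the comparison reverses. Blend 1's plots skew toward silt, which has a lower base rate.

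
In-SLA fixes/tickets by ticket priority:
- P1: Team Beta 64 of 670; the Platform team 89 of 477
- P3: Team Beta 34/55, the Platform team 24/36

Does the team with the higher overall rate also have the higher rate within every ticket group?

P1: Team Beta 64/670 = 9.6%, the Platform team 89/477 = 18.7% → the Platform team
P3: Team Beta 34/55 = 61.8%, the Platform team 24/36 = 66.7% → the Platform team
Overall: Team Beta 98/725 = 13.5%, the Platform team 113/513 = 22.0% → the Platform team
The Platform team wins overall and in every ticket group — no reversal.

Yes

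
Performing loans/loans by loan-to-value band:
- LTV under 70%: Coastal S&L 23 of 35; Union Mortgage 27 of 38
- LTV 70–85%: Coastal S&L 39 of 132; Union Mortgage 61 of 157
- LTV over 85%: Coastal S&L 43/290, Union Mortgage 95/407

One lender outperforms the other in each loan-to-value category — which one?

LTV under 70%: Coastal S&L 23/35 = 65.7%, Union Mortgage 27/38 = 71.1% → Union Mortgage
LTV 70–85%: Coastal S&L 39/132 = 29.5%, Union Mortgage 61/157 = 38.9% → Union Mortgage
LTV over 85%: Coastal S&L 43/290 = 14.8%, Union Mortgage 95/407 = 23.3% → Union Mortgage
Union Mortgage has the higher rate in all 3 groups.

Union Mortgage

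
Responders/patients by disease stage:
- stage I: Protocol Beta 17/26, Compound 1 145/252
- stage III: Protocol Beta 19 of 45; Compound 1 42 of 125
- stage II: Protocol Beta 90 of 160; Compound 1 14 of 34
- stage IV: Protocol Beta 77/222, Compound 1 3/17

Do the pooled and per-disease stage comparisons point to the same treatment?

Stage I: Protocol Beta 17/26 = 65.4%, Compound 1 145/252 = 57.5% → Protocol Beta
Stage III: Protocol Beta 19/45 = 42.2%, Compound 1 42/125 = 33.6% → Protocol Beta
Stage II: Protocol Beta 90/160 = 56.2%, Compound 1 14/34 = 41.2% → Protocol Beta
Stage IV: Protocol Beta 77/222 = 34.7%, Compound 1 3/17 = 17.6% → Protocol Beta
Overall: Protocol Beta 203/453 = 44.8%, Compound 1 204/428 = 47.7% → Compound 1
Protocol Beta wins each disease group but Compound 1 wins overall — the comparison reverses. Protocol Beta's patients skew toward stage IV, which has a lower base rate.

No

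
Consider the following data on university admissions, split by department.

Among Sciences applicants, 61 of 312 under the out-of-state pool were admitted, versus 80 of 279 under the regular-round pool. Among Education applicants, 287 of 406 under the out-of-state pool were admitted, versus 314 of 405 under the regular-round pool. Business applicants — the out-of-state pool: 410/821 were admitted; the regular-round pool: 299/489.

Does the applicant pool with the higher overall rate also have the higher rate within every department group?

Yes

Sciences: the out-of-state pool 61/312 = 19.6%, the regular-round pool 80/279 = 28.7% → the regular-round pool
Education: the out-of-state pool 287/406 = 70.7%, the regular-round pool 314/405 = 77.5% → the regular-round pool
Business: the out-of-state pool 410/821 = 49.9%, the regular-round pool 299/489 = 61.1% → the regular-round pool
Overall: the out-of-state pool 758/1539 = 49.3%, the regular-round pool 693/1173 = 59.1% → the regular-round pool
The regular-round pool wins overall and in every department group — no reversal.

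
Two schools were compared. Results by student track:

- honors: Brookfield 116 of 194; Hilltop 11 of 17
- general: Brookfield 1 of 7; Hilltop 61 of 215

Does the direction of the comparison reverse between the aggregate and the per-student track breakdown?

Yes

Honors: Brookfield 116/194 = 59.8%, Hilltop 11/17 = 64.7% → Hilltop
General: Brookfield 1/7 = 14.3%, Hilltop 61/215 = 28.4% → Hilltop
Overall: Brookfield 117/201 = 58.2%, Hilltop 72/232 = 31.0% → Brookfield
Hilltop wins each student group but Brookfield wins overall — the comparison reverses. Hilltop's students skew toward general, which has a lower base rate.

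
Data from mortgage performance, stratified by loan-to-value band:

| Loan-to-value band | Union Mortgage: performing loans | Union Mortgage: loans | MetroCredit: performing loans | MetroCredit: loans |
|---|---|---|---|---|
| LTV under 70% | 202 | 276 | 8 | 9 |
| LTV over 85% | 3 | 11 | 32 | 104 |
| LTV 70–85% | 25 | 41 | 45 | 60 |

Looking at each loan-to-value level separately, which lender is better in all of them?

LTV under 70%: Union Mortgage 202/276 = 73.2%, MetroCredit 8/9 = 88.9% → MetroCredit
LTV over 85%: Union Mortgage 3/11 = 27.3%, MetroCredit 32/104 = 30.8% → MetroCredit
LTV 70–85%: Union Mortgage 25/41 = 61.0%, MetroCredit 45/60 = 75.0% → MetroCredit
MetroCredit has the higher rate in all 3 groups.

MetroCredit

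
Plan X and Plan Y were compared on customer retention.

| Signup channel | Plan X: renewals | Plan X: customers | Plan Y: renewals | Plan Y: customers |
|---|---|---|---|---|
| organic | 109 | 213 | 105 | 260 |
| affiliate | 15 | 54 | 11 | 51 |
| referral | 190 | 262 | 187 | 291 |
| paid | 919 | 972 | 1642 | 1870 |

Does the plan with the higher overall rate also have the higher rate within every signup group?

Organic: Plan X 109/213 = 51.2%, Plan Y 105/260 = 40.4% → Plan X
Affiliate: Plan X 15/54 = 27.8%, Plan Y 11/51 = 21.6% → Plan X
Referral: Plan X 190/262 = 72.5%, Plan Y 187/291 = 64.3% → Plan X
Paid: Plan X 919/972 = 94.5%, Plan Y 1642/1870 = 87.8% → Plan X
Overall: Plan X 1233/1501 = 82.1%, Plan Y 1945/2472 = 78.7% → Plan X
Plan X wins overall and in every signup group — no reversal.

Yes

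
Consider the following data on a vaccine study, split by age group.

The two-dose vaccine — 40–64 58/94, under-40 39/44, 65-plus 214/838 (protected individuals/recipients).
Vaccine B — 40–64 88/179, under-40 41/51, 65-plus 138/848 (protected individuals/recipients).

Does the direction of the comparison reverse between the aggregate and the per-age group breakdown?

40–64: the two-dose vaccine 58/94 = 61.7%, Vaccine B 88/179 = 49.2% → the two-dose vaccine
Under-40: the two-dose vaccine 39/44 = 88.6%, Vaccine B 41/51 = 80.4% → the two-dose vaccine
65-plus: the two-dose vaccine 214/838 = 25.5%, Vaccine B 138/848 = 16.3% → the two-dose vaccine
Overall: the two-dose vaccine 311/976 = 31.9%, Vaccine B 267/1078 = 24.8% → the two-dose vaccine
The two-dose vaccine wins overall and in every age group — no reversal.

No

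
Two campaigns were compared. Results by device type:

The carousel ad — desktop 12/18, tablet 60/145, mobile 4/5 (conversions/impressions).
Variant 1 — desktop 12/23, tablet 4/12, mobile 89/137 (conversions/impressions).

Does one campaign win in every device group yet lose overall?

Desktop: the carousel ad 12/18 = 66.7%, Variant 1 12/23 = 52.2% → the carousel ad
Tablet: the carousel ad 60/145 = 41.4%, Variant 1 4/12 = 33.3% → the carousel ad
Mobile: the carousel ad 4/5 = 80.0%, Variant 1 89/137 = 65.0% → the carousel ad
Overall: the carousel ad 76/168 = 45.2%, Variant 1 105/172 = 61.0% → Variant 1
The carousel ad wins each device group but Variant 1 wins overall — the comparison reverses. The carousel ad's impressions skew toward tablet, which has a lower base rate.

Yes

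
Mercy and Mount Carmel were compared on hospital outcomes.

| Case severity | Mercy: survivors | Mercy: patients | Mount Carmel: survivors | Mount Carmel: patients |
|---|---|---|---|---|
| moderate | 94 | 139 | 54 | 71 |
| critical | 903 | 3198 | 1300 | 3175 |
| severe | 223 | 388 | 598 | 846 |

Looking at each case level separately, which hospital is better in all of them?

Moderate: Mercy 94/139 = 67.6%, Mount Carmel 54/71 = 76.1% → Mount Carmel
Critical: Mercy 903/3198 = 28.2%, Mount Carmel 1300/3175 = 40.9% → Mount Carmel
Severe: Mercy 223/388 = 57.5%, Mount Carmel 598/846 = 70.7% → Mount Carmel
Mount Carmel has the higher rate in all 3 groups.

Mount Carmel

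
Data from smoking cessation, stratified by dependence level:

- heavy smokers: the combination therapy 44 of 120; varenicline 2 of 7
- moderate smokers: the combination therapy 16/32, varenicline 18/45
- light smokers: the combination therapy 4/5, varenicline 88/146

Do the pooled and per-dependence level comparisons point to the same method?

Heavy smokers: the combination therapy 44/120 = 36.7%, varenicline 2/7 = 28.6% → the combination therapy
Moderate smokers: the combination therapy 16/32 = 50.0%, varenicline 18/45 = 40.0% → the combination therapy
Light smokers: the combination therapy 4/5 = 80.0%, varenicline 88/146 = 60.3% → the combination therapy
Overall: the combination therapy 64/157 = 40.8%, varenicline 108/198 = 54.5% → varenicline
The combination therapy wins each dependence group but varenicline wins overall — the comparison reverses. The combination therapy's participants skew toward heavy smokers, which has a lower base rate.

No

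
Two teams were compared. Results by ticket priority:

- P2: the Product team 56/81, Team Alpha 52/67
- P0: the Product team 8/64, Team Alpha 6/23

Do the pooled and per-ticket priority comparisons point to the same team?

Yes

P2: the Product team 56/81 = 69.1%, Team Alpha 52/67 = 77.6% → Team Alpha
P0: the Product team 8/64 = 12.5%, Team Alpha 6/23 = 26.1% → Team Alpha
Overall: the Product team 64/145 = 44.1%, Team Alpha 58/90 = 64.4% → Team Alpha
Team Alpha wins overall and in every ticket group — no reversal.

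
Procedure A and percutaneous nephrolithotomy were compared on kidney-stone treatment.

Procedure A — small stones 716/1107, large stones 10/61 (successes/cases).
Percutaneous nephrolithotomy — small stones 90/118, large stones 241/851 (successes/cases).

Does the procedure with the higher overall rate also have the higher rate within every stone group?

Small stones: Procedure A 716/1107 = 64.7%, percutaneous nephrolithotomy 90/118 = 76.3% → percutaneous nephrolithotomy
Large stones: Procedure A 10/61 = 16.4%, percutaneous nephrolithotomy 241/851 = 28.3% → percutaneous nephrolithotomy
Overall: Procedure A 726/1168 = 62.2%, percutaneous nephrolithotomy 331/969 = 34.2% → Procedure A
Percutaneous nephrolithotomy wins each stone group but Procedure A wins overall — the comparison reverses. Percutaneous nephrolithotomy's cases skew toward large stones, which has a lower base rate.

No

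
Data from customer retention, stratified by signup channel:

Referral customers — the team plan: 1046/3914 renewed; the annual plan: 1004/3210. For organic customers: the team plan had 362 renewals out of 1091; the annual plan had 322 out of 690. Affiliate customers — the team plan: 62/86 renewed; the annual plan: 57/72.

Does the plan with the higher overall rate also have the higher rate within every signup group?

Yes

Referral: the team plan 1046/3914 = 26.7%, the annual plan 1004/3210 = 31.3% → the annual plan
Organic: the team plan 362/1091 = 33.2%, the annual plan 322/690 = 46.7% → the annual plan
Affiliate: the team plan 62/86 = 72.1%, the annual plan 57/72 = 79.2% → the annual plan
Overall: the team plan 1470/5091 = 28.9%, the annual plan 1383/3972 = 34.8% → the annual plan
The annual plan wins overall and in every signup group — no reversal.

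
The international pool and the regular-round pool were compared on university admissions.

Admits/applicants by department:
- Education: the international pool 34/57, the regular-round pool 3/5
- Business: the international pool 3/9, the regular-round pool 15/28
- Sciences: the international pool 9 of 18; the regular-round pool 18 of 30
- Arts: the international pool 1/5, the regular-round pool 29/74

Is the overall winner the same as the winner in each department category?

No

Education: the international pool 34/57 = 59.6%, the regular-round pool 3/5 = 60.0% → the regular-round pool
Business: the international pool 3/9 = 33.3%, the regular-round pool 15/28 = 53.6% → the regular-round pool
Sciences: the international pool 9/18 = 50.0%, the regular-round pool 18/30 = 60.0% → the regular-round pool
Arts: the international pool 1/5 = 20.0%, the regular-round pool 29/74 = 39.2% → the regular-round pool
Overall: the international pool 47/89 = 52.8%, the regular-round pool 65/137 = 47.4% → the international pool
The regular-round pool wins each department group but the international pool wins overall — the comparison reverses. The regular-round pool's applicants skew toward Arts, which has a lower base rate.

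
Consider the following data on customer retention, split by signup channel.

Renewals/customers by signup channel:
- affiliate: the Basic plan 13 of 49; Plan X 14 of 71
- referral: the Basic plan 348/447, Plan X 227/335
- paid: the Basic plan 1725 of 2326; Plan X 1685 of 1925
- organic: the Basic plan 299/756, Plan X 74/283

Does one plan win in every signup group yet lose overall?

Affiliate: the Basic plan 13/49 = 26.5%, Plan X 14/71 = 19.7% → the Basic plan
Referral: the Basic plan 348/447 = 77.9%, Plan X 227/335 = 67.8% → the Basic plan
Paid: the Basic plan 1725/2326 = 74.2%, Plan X 1685/1925 = 87.5% → Plan X
Organic: the Basic plan 299/756 = 39.6%, Plan X 74/283 = 26.1% → the Basic plan
Overall: the Basic plan 2385/3578 = 66.7%, Plan X 2000/2614 = 76.5% → Plan X
Neither sweeps: the Basic plan wins 3 of 4 groups, Plan X wins 1. Plan X wins overall but not every group — no Simpson reversal.

No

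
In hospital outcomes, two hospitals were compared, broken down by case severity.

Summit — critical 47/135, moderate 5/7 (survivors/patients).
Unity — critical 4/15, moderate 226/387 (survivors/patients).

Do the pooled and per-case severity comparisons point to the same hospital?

Critical: Summit 47/135 = 34.8%, Unity 4/15 = 26.7% → Summit
Moderate: Summit 5/7 = 71.4%, Unity 226/387 = 58.4% → Summit
Overall: Summit 52/142 = 36.6%, Unity 230/402 = 57.2% → Unity
Summit wins each case group but Unity wins overall — the comparison reverses. Summit's patients skew toward critical, which has a lower base rate.

No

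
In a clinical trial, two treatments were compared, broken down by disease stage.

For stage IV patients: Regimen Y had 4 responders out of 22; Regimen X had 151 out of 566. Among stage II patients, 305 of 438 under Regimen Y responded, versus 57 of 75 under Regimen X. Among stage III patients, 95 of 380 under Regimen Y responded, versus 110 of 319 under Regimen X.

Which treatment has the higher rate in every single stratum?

Stage IV: Regimen Y 4/22 = 18.2%, Regimen X 151/566 = 26.7% → Regimen X
Stage II: Regimen Y 305/438 = 69.6%, Regimen X 57/75 = 76.0% → Regimen X
Stage III: Regimen Y 95/380 = 25.0%, Regimen X 110/319 = 34.5% → Regimen X
Regimen X has the higher rate in all 3 groups.

Regimen X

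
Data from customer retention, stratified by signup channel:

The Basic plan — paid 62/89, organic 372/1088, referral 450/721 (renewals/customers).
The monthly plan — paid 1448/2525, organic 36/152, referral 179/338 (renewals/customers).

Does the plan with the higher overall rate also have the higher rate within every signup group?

Paid: the Basic plan 62/89 = 69.7%, the monthly plan 1448/2525 = 57.3% → the Basic plan
Organic: the Basic plan 372/1088 = 34.2%, the monthly plan 36/152 = 23.7% → the Basic plan
Referral: the Basic plan 450/721 = 62.4%, the monthly plan 179/338 = 53.0% → the Basic plan
Overall: the Basic plan 884/1898 = 46.6%, the monthly plan 1663/3015 = 55.2% → the monthly plan
The Basic plan wins each signup group but the monthly plan wins overall — the comparison reverses. The Basic plan's customers skew toward organic, which has a lower base rate.

No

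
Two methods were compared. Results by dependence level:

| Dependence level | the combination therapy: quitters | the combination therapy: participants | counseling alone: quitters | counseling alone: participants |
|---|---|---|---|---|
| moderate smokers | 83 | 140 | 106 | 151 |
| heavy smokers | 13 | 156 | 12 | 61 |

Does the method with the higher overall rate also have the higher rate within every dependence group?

Yes

Moderate smokers: the combination therapy 83/140 = 59.3%, counseling alone 106/151 = 70.2% → counseling alone
Heavy smokers: the combination therapy 13/156 = 8.3%, counseling alone 12/61 = 19.7% → counseling alone
Overall: the combination therapy 96/296 = 32.4%, counseling alone 118/212 = 55.7% → counseling alone
Counseling alone wins overall and in every dependence group — no reversal.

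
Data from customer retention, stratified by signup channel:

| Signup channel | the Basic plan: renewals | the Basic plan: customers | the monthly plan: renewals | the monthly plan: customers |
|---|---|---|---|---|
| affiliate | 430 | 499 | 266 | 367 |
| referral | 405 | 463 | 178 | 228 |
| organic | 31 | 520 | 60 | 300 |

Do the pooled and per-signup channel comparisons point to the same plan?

Affiliate: the Basic plan 430/499 = 86.2%, the monthly plan 266/367 = 72.5% → the Basic plan
Referral: the Basic plan 405/463 = 87.5%, the monthly plan 178/228 = 78.1% → the Basic plan
Organic: the Basic plan 31/520 = 6.0%, the monthly plan 60/300 = 20.0% → the monthly plan
Overall: the Basic plan 866/1482 = 58.4%, the monthly plan 504/895 = 56.3% → the Basic plan
Neither sweeps: the Basic plan wins 2 of 3 groups, the monthly plan wins 1. The Basic plan wins overall but not every group — no Simpson reversal.

No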